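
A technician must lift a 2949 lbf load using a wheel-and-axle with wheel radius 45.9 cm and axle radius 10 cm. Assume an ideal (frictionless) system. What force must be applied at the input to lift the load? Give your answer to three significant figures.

Wheel-and-axle MA = R/r = 45.9/10 = 4.59.
Effort = load / MA = 2949 / 4.59 = 642.48 lbf.

642 lbf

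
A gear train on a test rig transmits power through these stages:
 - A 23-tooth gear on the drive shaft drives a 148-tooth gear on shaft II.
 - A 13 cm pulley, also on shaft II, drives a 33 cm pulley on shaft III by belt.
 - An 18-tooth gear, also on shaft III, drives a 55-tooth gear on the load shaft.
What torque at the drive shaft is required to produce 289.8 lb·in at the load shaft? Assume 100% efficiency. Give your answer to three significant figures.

5.81 lb·in

Overall ratio R = 6.4348 × 2.5385 × 3.0556 = 49.911.
Input torque = output torque / R = 289.8 / 49.911 = 5.8064 lb·in.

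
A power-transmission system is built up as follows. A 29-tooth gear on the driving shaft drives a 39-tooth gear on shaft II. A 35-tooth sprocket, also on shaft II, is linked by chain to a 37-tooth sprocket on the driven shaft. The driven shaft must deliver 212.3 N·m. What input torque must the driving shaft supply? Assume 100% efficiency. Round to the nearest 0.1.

Overall ratio R = 1.3448 × 1.0571 = 1.4217.
Input torque = output torque / R = 212.3 / 1.4217 = 149.33 N·m.

149.3 N·m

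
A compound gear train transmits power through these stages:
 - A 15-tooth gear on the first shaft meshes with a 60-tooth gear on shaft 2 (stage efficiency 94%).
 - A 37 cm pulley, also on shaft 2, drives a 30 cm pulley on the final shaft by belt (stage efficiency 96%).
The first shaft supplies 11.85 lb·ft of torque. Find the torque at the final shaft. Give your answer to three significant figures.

34.7 lb·ft

Gear mesh: ratio = 60/15 = 4; torque at shaft 2 = 11.85 × 4 × 0.94 = 44.556 lb·ft.
Belt: ratio = 30/37 = 0.81081; torque at the final shaft = 44.556 × 0.81081 × 0.96 = 34.681 lb·ft.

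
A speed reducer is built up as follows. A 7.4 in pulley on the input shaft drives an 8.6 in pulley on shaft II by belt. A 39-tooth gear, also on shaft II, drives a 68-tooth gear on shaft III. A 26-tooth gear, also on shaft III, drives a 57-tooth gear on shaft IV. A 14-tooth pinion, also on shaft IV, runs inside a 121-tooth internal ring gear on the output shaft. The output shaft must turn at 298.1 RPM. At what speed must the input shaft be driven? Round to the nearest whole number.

11445 RPM

Overall ratio R = 1.1622 × 1.7436 × 2.1923 × 8.6429 = 38.395.
Required input speed = output speed × R = 298.1 × 38.395 = 11445 RPM.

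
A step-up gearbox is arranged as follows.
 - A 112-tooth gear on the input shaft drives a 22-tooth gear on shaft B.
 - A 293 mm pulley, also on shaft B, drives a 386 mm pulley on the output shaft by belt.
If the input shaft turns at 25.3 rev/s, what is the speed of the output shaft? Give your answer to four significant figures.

97.77 rev/s

the input shaft → shaft B (gear mesh, 22/112): 25.3 ÷ 0.19643 = 128.8 rev/s
shaft B → the output shaft (belt, 386/293): 128.8 ÷ 1.3174 = 97.768 rev/s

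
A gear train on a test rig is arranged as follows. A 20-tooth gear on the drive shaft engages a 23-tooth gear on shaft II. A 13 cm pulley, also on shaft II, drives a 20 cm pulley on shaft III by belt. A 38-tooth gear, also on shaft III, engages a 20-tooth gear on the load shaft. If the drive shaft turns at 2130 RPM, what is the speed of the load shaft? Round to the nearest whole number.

2287 RPM

Gear mesh: ratio = 23/20 = 1.15, so shaft II turns at 2130 / 1.15 = 1852.2 RPM.
Belt: ratio = 20/13 = 1.5385, so shaft III turns at 1852.2 / 1.5385 = 1203.9 RPM.
Gear mesh: ratio = 20/38 = 0.52632, so the load shaft turns at 1203.9 / 0.52632 = 2287.4 RPM.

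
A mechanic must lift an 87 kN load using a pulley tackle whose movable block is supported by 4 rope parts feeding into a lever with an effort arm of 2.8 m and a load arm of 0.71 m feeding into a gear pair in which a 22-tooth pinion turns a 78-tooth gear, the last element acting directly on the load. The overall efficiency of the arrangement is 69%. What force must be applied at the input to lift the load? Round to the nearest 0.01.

Block-and-tackle MA = number of supporting rope parts = 4.
Lever MA = effort arm / load arm = 2.8/0.71 = 3.9437.
Gear pair MA = 78/22 = 3.5455.
Combined ideal MA = 4 × 3.9437 × 3.5455 = 55.928.
Actual MA = 55.928 × 0.69 = 38.591.
Effort = load / actual MA = 87 / 38.591 = 2.2544 kN.

2.25 kN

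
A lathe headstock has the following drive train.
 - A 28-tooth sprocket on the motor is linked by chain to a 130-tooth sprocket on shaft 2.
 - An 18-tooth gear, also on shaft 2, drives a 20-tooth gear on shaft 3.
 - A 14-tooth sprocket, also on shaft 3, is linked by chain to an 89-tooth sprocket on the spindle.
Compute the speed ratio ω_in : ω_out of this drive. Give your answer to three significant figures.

32.8

Each stage contributes driven/driver: chain 130/28 = 4.6429, gear mesh 20/18 = 1.1111, chain 89/14 = 6.3571.
Overall: 4.6429 × 1.1111 × 6.3571 = 32.795.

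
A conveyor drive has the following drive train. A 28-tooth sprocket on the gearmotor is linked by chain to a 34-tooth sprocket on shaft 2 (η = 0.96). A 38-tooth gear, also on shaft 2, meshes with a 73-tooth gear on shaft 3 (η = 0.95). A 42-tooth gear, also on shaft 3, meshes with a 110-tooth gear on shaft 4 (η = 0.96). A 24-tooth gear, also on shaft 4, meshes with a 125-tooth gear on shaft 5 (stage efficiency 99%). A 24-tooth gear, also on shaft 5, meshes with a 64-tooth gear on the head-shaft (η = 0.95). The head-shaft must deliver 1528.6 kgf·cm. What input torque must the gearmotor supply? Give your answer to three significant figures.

Overall ratio R = 1.2143 × 1.9211 × 2.619 × 5.2083 × 2.6667 = 84.854; overall efficiency η = 0.96 × 0.95 × 0.96 × 0.99 × 0.95 = 0.8234.
Input torque = output torque / (R × η) = 1528.6 / (84.854 × 0.8234) = 21.878 kgf·cm.

21.9 kgf·cm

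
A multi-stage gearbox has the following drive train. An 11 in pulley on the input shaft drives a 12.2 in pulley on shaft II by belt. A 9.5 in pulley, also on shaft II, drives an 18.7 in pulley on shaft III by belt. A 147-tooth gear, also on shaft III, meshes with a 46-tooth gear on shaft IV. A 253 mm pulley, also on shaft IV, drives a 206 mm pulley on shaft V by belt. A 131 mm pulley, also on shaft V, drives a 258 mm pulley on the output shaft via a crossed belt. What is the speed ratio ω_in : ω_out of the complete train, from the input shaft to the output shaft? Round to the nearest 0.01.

1.10

Each stage contributes driven/driver: belt 12.2/11 = 1.1091, belt 18.7/9.5 = 1.9684, gear mesh 46/147 = 0.31293, belt 206/253 = 0.81423, belt 258/131 = 1.9695.
Overall: 1.1091 × 1.9684 × 0.31293 × 0.81423 × 1.9695 = 1.0955.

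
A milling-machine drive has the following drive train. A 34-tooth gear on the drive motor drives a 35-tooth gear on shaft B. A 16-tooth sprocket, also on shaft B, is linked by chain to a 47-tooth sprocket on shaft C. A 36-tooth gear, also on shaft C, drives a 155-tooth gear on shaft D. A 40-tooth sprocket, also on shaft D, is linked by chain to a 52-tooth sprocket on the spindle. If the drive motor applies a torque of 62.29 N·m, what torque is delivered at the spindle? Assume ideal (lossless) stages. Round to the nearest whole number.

1054 N·m

gear mesh 35/34 = 1.0294 → τ = 62.29·1.0294 = 64.122 N·m
chain 47/16 = 2.9375 → τ = 64.122·2.9375 = 188.36 N·m
gear mesh 155/36 = 4.3056 → τ = 188.36·4.3056 = 810.99 N·m
chain 52/40 = 1.3 → τ = 810.99·1.3 = 1054.3 N·m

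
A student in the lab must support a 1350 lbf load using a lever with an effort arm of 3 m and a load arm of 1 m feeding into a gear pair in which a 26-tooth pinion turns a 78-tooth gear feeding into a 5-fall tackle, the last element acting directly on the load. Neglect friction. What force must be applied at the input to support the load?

Lever MA = effort arm / load arm = 3/1 = 3.
Gear pair MA = 78/26 = 3.
Block-and-tackle MA = number of supporting rope parts = 5.
Combined ideal MA = 3 × 3 × 5 = 45.
Effort = load / MA = 1350 / 45 = 30 lbf.

30 lbf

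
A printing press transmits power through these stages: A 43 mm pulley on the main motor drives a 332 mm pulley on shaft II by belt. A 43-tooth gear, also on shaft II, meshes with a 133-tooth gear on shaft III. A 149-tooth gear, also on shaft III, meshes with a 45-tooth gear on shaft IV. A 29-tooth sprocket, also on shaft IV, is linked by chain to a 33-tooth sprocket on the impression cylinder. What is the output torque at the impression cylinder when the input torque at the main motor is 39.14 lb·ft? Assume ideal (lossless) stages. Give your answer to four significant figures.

After the belt (332/43): 39.14 × 7.7209 = 302.2 lb·ft
After the gear mesh (133/43): 302.2 × 3.093 = 934.7 lb·ft
After the gear mesh (45/149): 934.7 × 0.30201 = 282.29 lb·ft
After the chain (33/29): 282.29 × 1.1379 = 321.23 lb·ft

321.2 lb·ft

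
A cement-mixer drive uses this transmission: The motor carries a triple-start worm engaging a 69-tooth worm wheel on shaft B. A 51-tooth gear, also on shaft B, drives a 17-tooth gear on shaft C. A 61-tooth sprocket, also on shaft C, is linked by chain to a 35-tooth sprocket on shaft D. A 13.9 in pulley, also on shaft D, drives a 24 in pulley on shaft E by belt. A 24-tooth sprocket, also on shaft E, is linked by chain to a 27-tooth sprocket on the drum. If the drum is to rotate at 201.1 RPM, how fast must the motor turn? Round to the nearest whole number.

Overall ratio R = 23 × 0.33333 × 0.57377 × 1.7266 × 1.125 = 8.5446.
Required input speed = output speed × R = 201.1 × 8.5446 = 1718.3 RPM.

1718 RPM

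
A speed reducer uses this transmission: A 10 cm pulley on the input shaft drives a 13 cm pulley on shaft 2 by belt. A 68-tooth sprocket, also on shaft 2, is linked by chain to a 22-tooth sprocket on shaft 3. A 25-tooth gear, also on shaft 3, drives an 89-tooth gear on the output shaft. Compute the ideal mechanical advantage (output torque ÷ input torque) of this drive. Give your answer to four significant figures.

Each stage contributes driven/driver: belt 13/10 = 1.3, chain 22/68 = 0.32353, gear mesh 89/25 = 3.56.
Overall: 1.3 × 0.32353 × 3.56 = 1.4973.

1.497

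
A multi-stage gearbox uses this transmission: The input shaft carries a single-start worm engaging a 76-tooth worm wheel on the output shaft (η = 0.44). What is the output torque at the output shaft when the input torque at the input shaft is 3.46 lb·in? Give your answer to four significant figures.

Worm: ratio = 76/1 = 76; torque at the output shaft = 3.46 × 76 × 0.44 = 115.7 lb·in.

115.7 lb·in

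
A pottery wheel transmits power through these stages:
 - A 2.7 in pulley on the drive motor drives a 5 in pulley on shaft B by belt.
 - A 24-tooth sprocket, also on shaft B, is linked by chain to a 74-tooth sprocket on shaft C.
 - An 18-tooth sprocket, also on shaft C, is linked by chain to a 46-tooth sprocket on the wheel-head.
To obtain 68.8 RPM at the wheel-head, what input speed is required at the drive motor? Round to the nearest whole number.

1004 RPM

Overall ratio R = 1.8519 × 3.0833 × 2.5556 = 14.592.
Required input speed = output speed × R = 68.8 × 14.592 = 1003.9 RPM.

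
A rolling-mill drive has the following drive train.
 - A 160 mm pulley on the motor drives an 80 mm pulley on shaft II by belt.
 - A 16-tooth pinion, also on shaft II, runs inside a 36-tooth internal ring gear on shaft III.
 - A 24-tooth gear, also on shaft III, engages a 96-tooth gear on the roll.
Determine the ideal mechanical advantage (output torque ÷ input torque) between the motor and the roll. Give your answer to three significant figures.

4.50

Each stage contributes driven/driver: belt 80/160 = 0.5, internal gear 36/16 = 2.25, gear mesh 96/24 = 4.
Overall: 0.5 × 2.25 × 4 = 4.5.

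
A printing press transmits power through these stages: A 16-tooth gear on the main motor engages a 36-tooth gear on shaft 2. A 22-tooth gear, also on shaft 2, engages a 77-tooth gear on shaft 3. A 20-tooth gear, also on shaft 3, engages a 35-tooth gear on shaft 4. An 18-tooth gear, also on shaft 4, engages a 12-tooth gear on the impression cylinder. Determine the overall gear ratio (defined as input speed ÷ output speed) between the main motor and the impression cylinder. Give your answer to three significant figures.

Each stage contributes driven/driver: gear mesh 36/16 = 2.25, gear mesh 77/22 = 3.5, gear mesh 35/20 = 1.75, gear mesh 12/18 = 0.66667.
Overall: 2.25 × 3.5 × 1.75 × 0.66667 = 9.1875.

9.19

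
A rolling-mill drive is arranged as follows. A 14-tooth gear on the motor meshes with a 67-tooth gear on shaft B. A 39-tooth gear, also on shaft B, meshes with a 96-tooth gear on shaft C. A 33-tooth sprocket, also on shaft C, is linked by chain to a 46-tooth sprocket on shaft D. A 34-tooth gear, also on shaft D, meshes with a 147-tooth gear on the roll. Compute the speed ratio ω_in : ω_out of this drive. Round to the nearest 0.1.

71.0

Each stage contributes driven/driver: gear mesh 67/14 = 4.7857, gear mesh 96/39 = 2.4615, chain 46/33 = 1.3939, gear mesh 147/34 = 4.3235.
Overall: 4.7857 × 2.4615 × 1.3939 × 4.3235 = 70.996.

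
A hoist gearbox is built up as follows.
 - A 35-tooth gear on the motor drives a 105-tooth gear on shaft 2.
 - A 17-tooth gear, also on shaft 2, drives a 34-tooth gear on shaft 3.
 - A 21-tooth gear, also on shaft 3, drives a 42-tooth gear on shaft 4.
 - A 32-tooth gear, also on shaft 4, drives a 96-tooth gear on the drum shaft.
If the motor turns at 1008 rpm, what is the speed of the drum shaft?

28 rpm

the motor → shaft 2 (gear mesh, 105/35): 1008 ÷ 3 = 336 rpm
shaft 2 → shaft 3 (gear mesh, 34/17): 336 ÷ 2 = 168 rpm
shaft 3 → shaft 4 (gear mesh, 42/21): 168 ÷ 2 = 84 rpm
shaft 4 → the drum shaft (gear mesh, 96/32): 84 ÷ 3 = 28 rpm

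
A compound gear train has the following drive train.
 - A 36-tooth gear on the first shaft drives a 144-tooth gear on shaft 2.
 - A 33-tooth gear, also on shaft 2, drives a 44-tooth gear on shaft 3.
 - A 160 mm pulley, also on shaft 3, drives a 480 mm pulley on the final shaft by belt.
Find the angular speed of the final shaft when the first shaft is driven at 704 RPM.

gear mesh 144/36 = 4 → 704/4 = 176 RPM
gear mesh 44/33 = 1.3333 → 176/1.3333 = 132 RPM
belt 480/160 = 3 → 132/3 = 44 RPM

44 RPM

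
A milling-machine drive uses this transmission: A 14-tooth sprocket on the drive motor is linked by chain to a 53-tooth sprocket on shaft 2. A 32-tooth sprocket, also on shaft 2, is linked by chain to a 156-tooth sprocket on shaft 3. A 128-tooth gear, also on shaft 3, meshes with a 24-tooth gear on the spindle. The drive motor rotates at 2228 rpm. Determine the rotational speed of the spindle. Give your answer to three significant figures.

644 rpm

Chain: ratio = 53/14 = 3.7857, so shaft 2 turns at 2228 / 3.7857 = 588.53 rpm.
Chain: ratio = 156/32 = 4.875, so shaft 3 turns at 588.53 / 4.875 = 120.72 rpm.
Gear mesh: ratio = 24/128 = 0.1875, so the spindle turns at 120.72 / 0.1875 = 643.86 rpm.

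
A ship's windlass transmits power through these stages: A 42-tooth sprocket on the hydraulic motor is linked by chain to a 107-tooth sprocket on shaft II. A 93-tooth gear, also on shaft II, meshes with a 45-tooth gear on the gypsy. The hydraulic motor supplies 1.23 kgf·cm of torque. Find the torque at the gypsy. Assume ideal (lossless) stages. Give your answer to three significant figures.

1.52 kgf·cm

After the chain (107/42): 1.23 × 2.5476 = 3.1336 kgf·cm
After the gear mesh (45/93): 3.1336 × 0.48387 = 1.5162 kgf·cm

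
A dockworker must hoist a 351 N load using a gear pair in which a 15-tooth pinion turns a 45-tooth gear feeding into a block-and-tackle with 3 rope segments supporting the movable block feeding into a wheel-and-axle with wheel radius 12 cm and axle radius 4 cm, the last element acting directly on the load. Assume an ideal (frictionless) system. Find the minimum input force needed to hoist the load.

13 N

Gear pair MA = 45/15 = 3.
Block-and-tackle MA = number of supporting rope parts = 3.
Wheel-and-axle MA = R/r = 12/4 = 3.
Combined ideal MA = 3 × 3 × 3 = 27.
Effort = load / MA = 351 / 27 = 13 N.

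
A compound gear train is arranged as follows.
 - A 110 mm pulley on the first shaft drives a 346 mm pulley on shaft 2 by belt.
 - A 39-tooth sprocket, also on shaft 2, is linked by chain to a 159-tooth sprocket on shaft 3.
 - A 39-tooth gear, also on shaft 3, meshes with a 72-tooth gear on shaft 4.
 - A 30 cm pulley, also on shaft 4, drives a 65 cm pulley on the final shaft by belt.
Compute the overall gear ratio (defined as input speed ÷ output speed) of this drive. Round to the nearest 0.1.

51.3

Each stage contributes driven/driver: belt 346/110 = 3.1455, chain 159/39 = 4.0769, gear mesh 72/39 = 1.8462, belt 65/30 = 2.1667.
Overall: 3.1455 × 4.0769 × 1.8462 × 2.1667 = 51.295.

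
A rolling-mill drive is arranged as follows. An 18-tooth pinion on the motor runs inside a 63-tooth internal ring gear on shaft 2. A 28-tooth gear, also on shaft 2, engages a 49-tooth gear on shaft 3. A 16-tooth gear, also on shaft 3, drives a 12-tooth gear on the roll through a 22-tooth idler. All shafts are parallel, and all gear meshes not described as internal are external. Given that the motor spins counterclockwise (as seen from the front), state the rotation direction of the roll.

clockwise

the motor → shaft 2: internal mesh, same direction → CCW.
shaft 2 → shaft 3: external mesh, 1 reversal → CW.
shaft 3 → the roll: driver → idler → driven is 2 external meshes, 2 reversals → CW.
3 reversals in total — an odd number — so the roll turns opposite to the motor.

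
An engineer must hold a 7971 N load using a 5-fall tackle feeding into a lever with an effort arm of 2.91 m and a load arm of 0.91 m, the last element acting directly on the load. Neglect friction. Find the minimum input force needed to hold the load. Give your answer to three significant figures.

Block-and-tackle MA = number of supporting rope parts = 5.
Lever MA = effort arm / load arm = 2.91/0.91 = 3.1978.
Combined ideal MA = 5 × 3.1978 = 15.989.
Effort = load / MA = 7971 / 15.989 = 498.53 N.

499 N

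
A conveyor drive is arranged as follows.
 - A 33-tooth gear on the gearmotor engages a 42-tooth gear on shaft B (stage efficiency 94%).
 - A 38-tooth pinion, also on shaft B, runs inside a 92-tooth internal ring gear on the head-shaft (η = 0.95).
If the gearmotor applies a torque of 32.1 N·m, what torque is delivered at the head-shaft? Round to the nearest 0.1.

After the gear mesh (42/33): 32.1 × 1.2727 × 0.94 = 38.403 N·m
After the internal gear (92/38): 38.403 × 2.4211 × 0.95 = 88.328 N·m

88.3 N·m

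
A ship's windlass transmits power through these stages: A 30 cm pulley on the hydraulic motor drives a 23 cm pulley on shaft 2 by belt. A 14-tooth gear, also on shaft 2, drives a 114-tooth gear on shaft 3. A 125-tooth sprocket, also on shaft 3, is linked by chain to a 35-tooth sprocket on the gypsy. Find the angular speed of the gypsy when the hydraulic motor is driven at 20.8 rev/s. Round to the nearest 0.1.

11.9 rev/s

belt 23/30 = 0.76667 → 20.8/0.76667 = 27.13 rev/s
gear mesh 114/14 = 8.1429 → 27.13/8.1429 = 3.3318 rev/s
chain 35/125 = 0.28 → 3.3318/0.28 = 11.899 rev/s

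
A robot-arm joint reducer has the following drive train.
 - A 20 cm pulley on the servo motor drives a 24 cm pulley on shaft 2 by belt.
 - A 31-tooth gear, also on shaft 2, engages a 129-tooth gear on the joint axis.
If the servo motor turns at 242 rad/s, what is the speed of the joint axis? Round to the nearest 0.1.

48.5 rad/s

Belt: ratio = 24/20 = 1.2, so shaft 2 turns at 242 / 1.2 = 201.67 rad/s.
Gear mesh: ratio = 129/31 = 4.1613, so the joint axis turns at 201.67 / 4.1613 = 48.463 rad/s.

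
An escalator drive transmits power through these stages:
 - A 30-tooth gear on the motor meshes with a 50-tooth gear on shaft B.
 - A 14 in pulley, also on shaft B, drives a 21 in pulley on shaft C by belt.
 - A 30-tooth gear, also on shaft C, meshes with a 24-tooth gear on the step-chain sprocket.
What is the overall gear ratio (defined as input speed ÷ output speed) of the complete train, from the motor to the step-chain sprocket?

Each stage contributes driven/driver: gear mesh 50/30 = 1.6667, belt 21/14 = 1.5, gear mesh 24/30 = 0.8.
Overall: 1.6667 × 1.5 × 0.8 = 2.

2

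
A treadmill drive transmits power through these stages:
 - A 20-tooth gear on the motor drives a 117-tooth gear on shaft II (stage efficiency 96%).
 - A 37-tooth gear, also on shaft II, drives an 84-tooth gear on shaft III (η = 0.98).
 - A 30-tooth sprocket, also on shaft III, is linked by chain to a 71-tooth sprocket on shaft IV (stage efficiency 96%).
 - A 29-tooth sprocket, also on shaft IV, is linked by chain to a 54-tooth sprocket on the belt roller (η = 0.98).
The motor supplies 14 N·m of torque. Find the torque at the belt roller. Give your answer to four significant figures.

725.3 N·m

After the gear mesh (117/20): 14 × 5.85 × 0.96 = 78.624 N·m
After the gear mesh (84/37): 78.624 × 2.2703 × 0.98 = 174.93 N·m
After the chain (71/30): 174.93 × 2.3667 × 0.96 = 397.44 N·m
After the chain (54/29): 397.44 × 1.8621 × 0.98 = 725.25 N·m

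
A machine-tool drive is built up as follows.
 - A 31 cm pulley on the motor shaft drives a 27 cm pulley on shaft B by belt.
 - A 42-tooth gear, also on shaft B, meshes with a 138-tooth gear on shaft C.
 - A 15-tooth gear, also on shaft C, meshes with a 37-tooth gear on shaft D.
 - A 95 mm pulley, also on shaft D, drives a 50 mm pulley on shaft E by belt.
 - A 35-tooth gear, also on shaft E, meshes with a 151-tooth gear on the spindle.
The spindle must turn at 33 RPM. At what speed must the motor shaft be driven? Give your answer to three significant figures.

529 RPM

Overall ratio R = 0.87097 × 3.2857 × 2.4667 × 0.52632 × 4.3143 = 16.029.
Required input speed = output speed × R = 33 × 16.029 = 528.95 RPM.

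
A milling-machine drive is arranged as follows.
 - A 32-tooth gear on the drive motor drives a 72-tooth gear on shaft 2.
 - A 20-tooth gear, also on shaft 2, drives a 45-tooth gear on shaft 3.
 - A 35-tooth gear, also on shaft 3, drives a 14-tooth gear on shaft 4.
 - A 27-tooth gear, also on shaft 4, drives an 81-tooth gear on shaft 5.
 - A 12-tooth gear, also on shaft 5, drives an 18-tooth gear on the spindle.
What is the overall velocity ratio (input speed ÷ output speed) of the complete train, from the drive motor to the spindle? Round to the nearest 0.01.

9.11

Each stage contributes driven/driver: gear mesh 72/32 = 2.25, gear mesh 45/20 = 2.25, gear mesh 14/35 = 0.4, gear mesh 81/27 = 3, gear mesh 18/12 = 1.5.
Overall: 2.25 × 2.25 × 0.4 × 3 × 1.5 = 9.1125.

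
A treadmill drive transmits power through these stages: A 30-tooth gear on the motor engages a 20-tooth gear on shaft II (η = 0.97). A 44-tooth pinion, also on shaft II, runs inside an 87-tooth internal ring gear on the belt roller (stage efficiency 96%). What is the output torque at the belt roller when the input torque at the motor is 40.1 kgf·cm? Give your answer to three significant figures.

49.2 kgf·cm

gear mesh 20/30 = 0.66667 → τ = 40.1·0.66667·0.97 = 25.931 kgf·cm
internal gear 87/44 = 1.9773 → τ = 25.931·1.9773·0.96 = 49.222 kgf·cm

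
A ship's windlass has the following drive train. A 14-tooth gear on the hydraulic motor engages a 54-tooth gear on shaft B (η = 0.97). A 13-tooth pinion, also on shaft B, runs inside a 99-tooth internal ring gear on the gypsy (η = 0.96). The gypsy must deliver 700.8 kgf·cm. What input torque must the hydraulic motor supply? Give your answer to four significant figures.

25.62 kgf·cm

Overall ratio R = 3.8571 × 7.6154 = 29.374; overall efficiency η = 0.97 × 0.96 = 0.9312.
Input torque = output torque / (R × η) = 700.8 / (29.374 × 0.9312) = 25.621 kgf·cm.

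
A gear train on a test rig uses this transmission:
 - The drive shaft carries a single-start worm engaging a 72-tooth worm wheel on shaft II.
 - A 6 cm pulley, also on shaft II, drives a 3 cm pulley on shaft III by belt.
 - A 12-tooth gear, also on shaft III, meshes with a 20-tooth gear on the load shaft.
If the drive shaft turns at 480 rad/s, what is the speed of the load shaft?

8 rad/s

Worm: ratio = 72/1 = 72, so shaft II turns at 480 / 72 = 6.6667 rad/s.
Belt: ratio = 3/6 = 0.5, so shaft III turns at 6.6667 / 0.5 = 13.333 rad/s.
Gear mesh: ratio = 20/12 = 1.6667, so the load shaft turns at 13.333 / 1.6667 = 8 rad/s.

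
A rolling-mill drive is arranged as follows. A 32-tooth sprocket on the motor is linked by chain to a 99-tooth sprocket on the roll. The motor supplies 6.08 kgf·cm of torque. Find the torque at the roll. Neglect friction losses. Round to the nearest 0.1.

After the chain (99/32): 6.08 × 3.0938 = 18.81 kgf·cm

18.8 kgf·cm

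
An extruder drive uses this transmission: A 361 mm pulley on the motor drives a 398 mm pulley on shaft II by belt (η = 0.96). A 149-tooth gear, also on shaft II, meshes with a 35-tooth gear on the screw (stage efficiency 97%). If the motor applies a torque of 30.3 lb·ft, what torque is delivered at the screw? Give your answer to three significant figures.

7.31 lb·ft

After the belt (398/361): 30.3 × 1.1025 × 0.96 = 32.069 lb·ft
After the gear mesh (35/149): 32.069 × 0.2349 × 0.97 = 7.3071 lb·ft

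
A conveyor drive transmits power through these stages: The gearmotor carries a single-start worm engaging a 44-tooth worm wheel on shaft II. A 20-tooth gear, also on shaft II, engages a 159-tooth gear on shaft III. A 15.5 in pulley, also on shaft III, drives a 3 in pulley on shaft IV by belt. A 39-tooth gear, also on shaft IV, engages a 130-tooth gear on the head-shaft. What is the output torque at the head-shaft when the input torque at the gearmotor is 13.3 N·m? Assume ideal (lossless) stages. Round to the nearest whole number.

3002 N·m

Worm: ratio = 44/1 = 44; torque at shaft II = 13.3 × 44 = 585.2 N·m.
Gear mesh: ratio = 159/20 = 7.95; torque at shaft III = 585.2 × 7.95 = 4652.3 N·m.
Belt: ratio = 3/15.5 = 0.19355; torque at shaft IV = 4652.3 × 0.19355 = 900.45 N·m.
Gear mesh: ratio = 130/39 = 3.3333; torque at the head-shaft = 900.45 × 3.3333 = 3001.5 N·m.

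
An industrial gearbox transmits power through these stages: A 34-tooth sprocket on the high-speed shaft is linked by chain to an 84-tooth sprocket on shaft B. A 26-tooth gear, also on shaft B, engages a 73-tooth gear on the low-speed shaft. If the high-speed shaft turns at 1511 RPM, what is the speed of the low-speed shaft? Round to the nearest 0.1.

217.8 RPM

the high-speed shaft → shaft B (chain, 84/34): 1511 ÷ 2.4706 = 611.6 RPM
shaft B → the low-speed shaft (gear mesh, 73/26): 611.6 ÷ 2.8077 = 217.83 RPM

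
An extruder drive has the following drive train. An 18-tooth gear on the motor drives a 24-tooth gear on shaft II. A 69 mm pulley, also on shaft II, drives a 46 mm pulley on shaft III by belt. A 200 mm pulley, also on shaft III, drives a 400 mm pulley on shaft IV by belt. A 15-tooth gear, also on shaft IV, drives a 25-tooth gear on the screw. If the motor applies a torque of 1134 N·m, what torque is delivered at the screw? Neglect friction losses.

3360 N·m

gear mesh 24/18 = 1.3333 → τ = 1134·1.3333 = 1512 N·m
belt 46/69 = 0.66667 → τ = 1512·0.66667 = 1008 N·m
belt 400/200 = 2 → τ = 1008·2 = 2016 N·m
gear mesh 25/15 = 1.6667 → τ = 2016·1.6667 = 3360 N·m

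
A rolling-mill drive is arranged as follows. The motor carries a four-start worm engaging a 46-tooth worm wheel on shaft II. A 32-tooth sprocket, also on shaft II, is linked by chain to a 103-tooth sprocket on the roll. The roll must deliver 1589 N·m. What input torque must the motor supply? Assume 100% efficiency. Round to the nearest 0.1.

Overall ratio R = 11.5 × 3.2188 = 37.016.
Input torque = output torque / R = 1589 / 37.016 = 42.928 N·m.

42.9 N·m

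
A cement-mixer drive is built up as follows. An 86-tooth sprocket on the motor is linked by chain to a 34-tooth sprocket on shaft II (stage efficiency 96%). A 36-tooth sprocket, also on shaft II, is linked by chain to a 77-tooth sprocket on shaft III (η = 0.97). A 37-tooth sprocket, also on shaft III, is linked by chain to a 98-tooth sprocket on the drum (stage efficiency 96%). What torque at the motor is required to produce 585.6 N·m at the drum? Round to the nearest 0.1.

292.5 N·m

Overall ratio R = 0.39535 × 2.1389 × 2.6486 = 2.2397; overall efficiency η = 0.96 × 0.97 × 0.96 = 0.8940.
Input torque = output torque / (R × η) = 585.6 / (2.2397 × 0.8940) = 292.48 N·m.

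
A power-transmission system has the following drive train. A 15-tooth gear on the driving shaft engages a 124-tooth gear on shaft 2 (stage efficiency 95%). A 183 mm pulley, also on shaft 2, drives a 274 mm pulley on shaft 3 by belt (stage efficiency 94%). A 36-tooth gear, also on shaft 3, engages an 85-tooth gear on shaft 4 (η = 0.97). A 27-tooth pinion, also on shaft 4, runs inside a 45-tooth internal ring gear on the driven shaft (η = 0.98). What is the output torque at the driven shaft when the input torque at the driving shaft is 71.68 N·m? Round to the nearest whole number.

2964 N·m

gear mesh 124/15 = 8.2667 → τ = 71.68·8.2667·0.95 = 562.93 N·m
belt 274/183 = 1.4973 → τ = 562.93·1.4973·0.94 = 792.28 N·m
gear mesh 85/36 = 2.3611 → τ = 792.28·2.3611·0.97 = 1814.5 N·m
internal gear 45/27 = 1.6667 → τ = 1814.5·1.6667·0.98 = 2963.8 N·m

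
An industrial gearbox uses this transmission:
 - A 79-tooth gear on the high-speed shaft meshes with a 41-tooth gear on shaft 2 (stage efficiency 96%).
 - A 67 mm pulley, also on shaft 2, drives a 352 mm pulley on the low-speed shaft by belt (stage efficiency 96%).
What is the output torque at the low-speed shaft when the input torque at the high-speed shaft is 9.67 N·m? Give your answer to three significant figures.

24.3 N·m

After the gear mesh (41/79): 9.67 × 0.51899 × 0.96 = 4.8179 N·m
After the belt (352/67): 4.8179 × 5.2537 × 0.96 = 24.299 N·m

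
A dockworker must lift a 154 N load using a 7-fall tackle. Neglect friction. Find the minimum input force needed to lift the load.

Block-and-tackle MA = number of supporting rope parts = 7.
Effort = load / MA = 154 / 7 = 22 N.

22 N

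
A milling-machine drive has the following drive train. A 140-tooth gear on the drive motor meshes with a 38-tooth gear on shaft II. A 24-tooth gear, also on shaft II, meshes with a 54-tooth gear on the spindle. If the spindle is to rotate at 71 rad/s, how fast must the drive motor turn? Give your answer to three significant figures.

Overall ratio R = 0.27143 × 2.25 = 0.61071.
Required input speed = output speed × R = 71 × 0.61071 = 43.361 rad/s.

43.4 rad/s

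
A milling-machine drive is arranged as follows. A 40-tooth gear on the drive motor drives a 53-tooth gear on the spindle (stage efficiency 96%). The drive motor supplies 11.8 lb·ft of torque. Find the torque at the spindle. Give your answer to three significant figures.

15.0 lb·ft

gear mesh 53/40 = 1.325 → τ = 11.8·1.325·0.96 = 15.01 lb·ft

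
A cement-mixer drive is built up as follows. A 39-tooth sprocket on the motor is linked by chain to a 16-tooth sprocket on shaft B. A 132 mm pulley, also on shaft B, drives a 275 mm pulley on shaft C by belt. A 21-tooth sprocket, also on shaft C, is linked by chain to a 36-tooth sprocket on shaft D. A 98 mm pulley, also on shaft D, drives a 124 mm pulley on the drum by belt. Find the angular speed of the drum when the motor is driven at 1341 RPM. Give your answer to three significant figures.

723 RPM

Chain: ratio = 16/39 = 0.41026, so shaft B turns at 1341 / 0.41026 = 3268.7 RPM.
Belt: ratio = 275/132 = 2.0833, so shaft C turns at 3268.7 / 2.0833 = 1569 RPM.
Chain: ratio = 36/21 = 1.7143, so shaft D turns at 1569 / 1.7143 = 915.23 RPM.
Belt: ratio = 124/98 = 1.2653, so the drum turns at 915.23 / 1.2653 = 723.33 RPM.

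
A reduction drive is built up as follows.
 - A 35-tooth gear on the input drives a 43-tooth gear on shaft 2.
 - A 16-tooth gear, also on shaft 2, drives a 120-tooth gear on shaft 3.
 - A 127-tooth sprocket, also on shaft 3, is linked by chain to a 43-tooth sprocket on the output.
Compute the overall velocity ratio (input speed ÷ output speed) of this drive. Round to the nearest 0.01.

3.12

Each stage contributes driven/driver: gear mesh 43/35 = 1.2286, gear mesh 120/16 = 7.5, chain 43/127 = 0.33858.
Overall: 1.2286 × 7.5 × 0.33858 = 3.1198.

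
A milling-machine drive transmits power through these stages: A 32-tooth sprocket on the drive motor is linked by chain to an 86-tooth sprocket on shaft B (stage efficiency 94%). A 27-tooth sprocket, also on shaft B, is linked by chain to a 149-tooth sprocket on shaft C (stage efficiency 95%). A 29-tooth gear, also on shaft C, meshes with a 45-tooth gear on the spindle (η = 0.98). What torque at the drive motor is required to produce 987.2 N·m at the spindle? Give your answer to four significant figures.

49.02 N·m

Overall ratio R = 2.6875 × 5.5185 × 1.5517 = 23.014; overall efficiency η = 0.94 × 0.95 × 0.98 = 0.8751.
Input torque = output torque / (R × η) = 987.2 / (23.014 × 0.8751) = 49.016 N·m.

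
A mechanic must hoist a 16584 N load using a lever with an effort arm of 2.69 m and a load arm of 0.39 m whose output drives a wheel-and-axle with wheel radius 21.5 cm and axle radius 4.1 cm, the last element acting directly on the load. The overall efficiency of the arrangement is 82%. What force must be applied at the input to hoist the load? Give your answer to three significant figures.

559 N

Lever MA = effort arm / load arm = 2.69/0.39 = 6.8974.
Wheel-and-axle MA = R/r = 21.5/4.1 = 5.2439.
Combined ideal MA = 6.8974 × 5.2439 = 36.169.
Actual MA = 36.169 × 0.82 = 29.659.
Effort = load / actual MA = 16584 / 29.659 = 559.16 N.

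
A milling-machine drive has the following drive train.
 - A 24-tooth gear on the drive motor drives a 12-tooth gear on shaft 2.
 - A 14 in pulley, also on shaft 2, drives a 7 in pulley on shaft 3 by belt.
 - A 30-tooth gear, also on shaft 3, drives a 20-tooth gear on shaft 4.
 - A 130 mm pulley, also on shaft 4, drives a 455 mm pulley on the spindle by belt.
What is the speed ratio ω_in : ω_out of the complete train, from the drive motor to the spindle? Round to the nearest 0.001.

Each stage contributes driven/driver: gear mesh 12/24 = 0.5, belt 7/14 = 0.5, gear mesh 20/30 = 0.66667, belt 455/130 = 3.5.
Overall: 0.5 × 0.5 × 0.66667 × 3.5 = 0.58333.

0.583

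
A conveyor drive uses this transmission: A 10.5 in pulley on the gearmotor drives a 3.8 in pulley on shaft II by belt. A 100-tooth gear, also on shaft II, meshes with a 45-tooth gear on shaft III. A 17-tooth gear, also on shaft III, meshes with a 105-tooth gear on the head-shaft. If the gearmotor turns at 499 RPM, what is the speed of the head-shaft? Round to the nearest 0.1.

496.1 RPM

Belt: ratio = 3.8/10.5 = 0.3619, so shaft II turns at 499 / 0.3619 = 1378.8 RPM.
Gear mesh: ratio = 45/100 = 0.45, so shaft III turns at 1378.8 / 0.45 = 3064 RPM.
Gear mesh: ratio = 105/17 = 6.1765, so the head-shaft turns at 3064 / 6.1765 = 496.08 RPM.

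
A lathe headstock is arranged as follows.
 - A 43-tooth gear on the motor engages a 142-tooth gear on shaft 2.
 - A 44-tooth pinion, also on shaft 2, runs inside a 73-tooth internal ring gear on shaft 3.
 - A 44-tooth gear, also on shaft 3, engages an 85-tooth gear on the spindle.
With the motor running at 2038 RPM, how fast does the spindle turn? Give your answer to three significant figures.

193 RPM

Gear mesh: ratio = 142/43 = 3.3023, so shaft 2 turns at 2038 / 3.3023 = 617.14 RPM.
Internal gear: ratio = 73/44 = 1.6591, so shaft 3 turns at 617.14 / 1.6591 = 371.98 RPM.
Gear mesh: ratio = 85/44 = 1.9318, so the spindle turns at 371.98 / 1.9318 = 192.55 RPM.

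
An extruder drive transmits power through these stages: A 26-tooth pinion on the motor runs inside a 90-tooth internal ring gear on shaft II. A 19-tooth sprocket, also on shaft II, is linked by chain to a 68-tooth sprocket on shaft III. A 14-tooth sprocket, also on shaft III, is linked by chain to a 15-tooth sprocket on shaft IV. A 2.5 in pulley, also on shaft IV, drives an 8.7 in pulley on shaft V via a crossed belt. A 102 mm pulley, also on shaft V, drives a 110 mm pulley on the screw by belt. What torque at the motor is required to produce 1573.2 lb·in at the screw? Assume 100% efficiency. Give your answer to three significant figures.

Overall ratio R = 3.4615 × 3.5789 × 1.0714 × 3.48 × 1.0784 = 49.815.
Input torque = output torque / R = 1573.2 / 49.815 = 31.581 lb·in.

31.6 lb·in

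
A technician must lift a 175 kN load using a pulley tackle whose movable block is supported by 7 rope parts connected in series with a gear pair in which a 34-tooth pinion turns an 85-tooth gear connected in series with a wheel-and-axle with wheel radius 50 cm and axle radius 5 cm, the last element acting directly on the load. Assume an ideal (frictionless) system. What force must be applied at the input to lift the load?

1 kN

Block-and-tackle MA = number of supporting rope parts = 7.
Gear pair MA = 85/34 = 2.5.
Wheel-and-axle MA = R/r = 50/5 = 10.
Combined ideal MA = 7 × 2.5 × 10 = 175.
Effort = load / MA = 175 / 175 = 1 kN.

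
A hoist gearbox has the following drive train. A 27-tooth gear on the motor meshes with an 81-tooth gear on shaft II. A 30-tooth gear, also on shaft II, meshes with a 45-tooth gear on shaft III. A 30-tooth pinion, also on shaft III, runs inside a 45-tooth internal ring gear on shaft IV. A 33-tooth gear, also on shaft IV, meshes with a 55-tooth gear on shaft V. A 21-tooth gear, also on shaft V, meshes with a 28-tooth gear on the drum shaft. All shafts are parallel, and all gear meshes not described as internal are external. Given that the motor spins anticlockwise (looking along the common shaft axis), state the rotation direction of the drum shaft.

anticlockwise

the motor → shaft II: external mesh, 1 reversal → CW.
shaft II → shaft III: external mesh, 1 reversal → CCW.
shaft III → shaft IV: internal mesh, same direction → CCW.
shaft IV → shaft V: external mesh, 1 reversal → CW.
shaft V → the drum shaft: external mesh, 1 reversal → CCW.
4 reversals in total — an even number — so the drum shaft turns the same way as the motor.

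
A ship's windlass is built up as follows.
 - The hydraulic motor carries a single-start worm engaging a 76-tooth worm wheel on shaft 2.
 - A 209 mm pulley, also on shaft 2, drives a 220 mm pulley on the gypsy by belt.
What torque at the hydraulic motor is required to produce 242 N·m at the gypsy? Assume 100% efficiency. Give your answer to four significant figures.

Overall ratio R = 76 × 1.0526 = 80.
Input torque = output torque / R = 242 / 80 = 3.025 N·m.

3.025 N·m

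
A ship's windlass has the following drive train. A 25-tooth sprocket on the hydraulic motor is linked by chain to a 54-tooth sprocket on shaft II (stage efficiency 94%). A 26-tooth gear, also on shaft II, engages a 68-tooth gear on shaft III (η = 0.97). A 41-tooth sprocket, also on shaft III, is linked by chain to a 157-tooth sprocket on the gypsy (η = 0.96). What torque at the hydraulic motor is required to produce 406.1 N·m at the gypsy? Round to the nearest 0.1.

Overall ratio R = 2.16 × 2.6154 × 3.8293 = 21.632; overall efficiency η = 0.94 × 0.97 × 0.96 = 0.8753.
Input torque = output torque / (R × η) = 406.1 / (21.632 × 0.8753) = 21.447 N·m.

21.4 N·m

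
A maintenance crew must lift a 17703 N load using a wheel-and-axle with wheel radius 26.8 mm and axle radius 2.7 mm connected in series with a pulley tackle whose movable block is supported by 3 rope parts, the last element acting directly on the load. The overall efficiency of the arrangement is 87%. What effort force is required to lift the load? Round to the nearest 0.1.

683.3 N

Wheel-and-axle MA = R/r = 26.8/2.7 = 9.9259.
Block-and-tackle MA = number of supporting rope parts = 3.
Combined ideal MA = 9.9259 × 3 = 29.778.
Actual MA = 29.778 × 0.87 = 25.907.
Effort = load / actual MA = 17703 / 25.907 = 683.34 N.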